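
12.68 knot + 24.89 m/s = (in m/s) 31.41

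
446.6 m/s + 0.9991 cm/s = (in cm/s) 4.466e+04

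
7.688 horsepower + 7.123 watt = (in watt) 5740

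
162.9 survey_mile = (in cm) 2.622e+07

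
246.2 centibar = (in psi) 35.71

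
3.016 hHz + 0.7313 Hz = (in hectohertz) 3.023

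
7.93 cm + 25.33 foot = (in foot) 25.59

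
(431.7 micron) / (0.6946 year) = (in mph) 4.409e-11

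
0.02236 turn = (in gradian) 8.944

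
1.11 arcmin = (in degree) 0.0185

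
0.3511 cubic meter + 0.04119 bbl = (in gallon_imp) 78.67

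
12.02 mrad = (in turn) 0.001913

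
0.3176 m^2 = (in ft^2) 3.419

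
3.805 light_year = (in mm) 3.6e+19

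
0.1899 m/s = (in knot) 0.3691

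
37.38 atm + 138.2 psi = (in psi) 687.5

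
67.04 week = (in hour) 1.126e+04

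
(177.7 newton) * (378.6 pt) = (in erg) 2.373e+08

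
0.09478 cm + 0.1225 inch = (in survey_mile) 2.522e-06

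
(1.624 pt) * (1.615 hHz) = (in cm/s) 9.253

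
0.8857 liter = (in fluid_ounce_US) 29.95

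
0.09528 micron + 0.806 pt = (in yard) 0.0003111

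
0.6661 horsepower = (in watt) 496.7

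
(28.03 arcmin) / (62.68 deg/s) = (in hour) 2.07e-06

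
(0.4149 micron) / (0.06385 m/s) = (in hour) 1.805e-09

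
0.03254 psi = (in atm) 0.002214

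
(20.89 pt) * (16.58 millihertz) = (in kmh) 0.0004399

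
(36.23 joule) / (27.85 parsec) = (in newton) 4.216e-17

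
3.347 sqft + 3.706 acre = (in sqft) 1.614e+05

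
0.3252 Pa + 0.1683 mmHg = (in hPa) 0.2276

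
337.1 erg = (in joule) 3.371e-05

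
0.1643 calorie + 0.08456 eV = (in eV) 4.291e+18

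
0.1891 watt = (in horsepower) 0.0002536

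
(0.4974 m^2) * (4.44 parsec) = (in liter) 6.815e+19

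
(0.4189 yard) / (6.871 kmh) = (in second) 0.2007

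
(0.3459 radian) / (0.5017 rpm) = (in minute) 0.1097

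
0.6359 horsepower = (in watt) 474.2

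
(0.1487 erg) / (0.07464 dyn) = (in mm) 19.92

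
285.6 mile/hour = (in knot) 248.2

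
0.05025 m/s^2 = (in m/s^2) 0.05025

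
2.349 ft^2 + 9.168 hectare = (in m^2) 9.168e+04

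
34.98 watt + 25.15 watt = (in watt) 60.13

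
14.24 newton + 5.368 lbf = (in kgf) 3.887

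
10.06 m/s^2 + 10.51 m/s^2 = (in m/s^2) 20.57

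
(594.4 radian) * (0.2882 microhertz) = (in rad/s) 0.0001713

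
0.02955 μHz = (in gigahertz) 2.955e-17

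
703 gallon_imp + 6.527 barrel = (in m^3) 4.234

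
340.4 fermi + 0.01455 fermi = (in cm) 3.404e-11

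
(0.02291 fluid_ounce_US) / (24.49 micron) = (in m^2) 0.02767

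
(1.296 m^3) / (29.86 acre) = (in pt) 0.0304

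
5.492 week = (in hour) 922.7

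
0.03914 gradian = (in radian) 0.0006148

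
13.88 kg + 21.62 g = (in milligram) 1.39e+07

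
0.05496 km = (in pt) 1.558e+05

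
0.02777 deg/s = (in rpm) 0.004628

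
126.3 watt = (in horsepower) 0.1694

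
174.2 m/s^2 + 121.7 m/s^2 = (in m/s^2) 295.9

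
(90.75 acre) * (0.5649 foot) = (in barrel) 3.977e+05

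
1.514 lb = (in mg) 6.867e+05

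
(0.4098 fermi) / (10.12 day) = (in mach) 1.376e-24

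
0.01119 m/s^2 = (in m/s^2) 0.01119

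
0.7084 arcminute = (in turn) 3.28e-05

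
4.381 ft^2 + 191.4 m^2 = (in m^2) 191.8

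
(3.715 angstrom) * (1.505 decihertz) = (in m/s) 5.591e-11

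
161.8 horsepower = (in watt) 1.207e+05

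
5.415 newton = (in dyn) 5.415e+05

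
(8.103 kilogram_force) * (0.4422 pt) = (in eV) 7.737e+16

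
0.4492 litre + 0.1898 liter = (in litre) 0.639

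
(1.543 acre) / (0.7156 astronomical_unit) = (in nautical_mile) 3.15e-11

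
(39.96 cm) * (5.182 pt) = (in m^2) 0.0007305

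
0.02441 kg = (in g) 24.41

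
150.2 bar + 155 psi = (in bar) 160.9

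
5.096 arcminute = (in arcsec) 305.8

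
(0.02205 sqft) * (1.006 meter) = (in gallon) 0.5444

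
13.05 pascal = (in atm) 0.0001288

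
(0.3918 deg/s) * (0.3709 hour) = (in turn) 1.453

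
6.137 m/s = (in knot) 11.93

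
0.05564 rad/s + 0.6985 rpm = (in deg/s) 7.379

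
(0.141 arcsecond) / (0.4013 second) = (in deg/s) 9.76e-05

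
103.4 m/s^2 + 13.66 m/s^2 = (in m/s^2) 117.1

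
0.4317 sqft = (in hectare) 4.011e-06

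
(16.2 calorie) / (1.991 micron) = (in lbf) 7.653e+06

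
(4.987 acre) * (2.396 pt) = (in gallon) 4506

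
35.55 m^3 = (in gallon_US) 9391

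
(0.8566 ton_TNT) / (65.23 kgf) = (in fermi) 5.603e+21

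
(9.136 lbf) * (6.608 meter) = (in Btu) 0.2545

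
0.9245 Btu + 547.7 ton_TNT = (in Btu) 2.172e+09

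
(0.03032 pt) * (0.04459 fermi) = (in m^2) 4.769e-22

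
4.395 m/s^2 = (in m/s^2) 4.395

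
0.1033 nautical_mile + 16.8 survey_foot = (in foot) 644.5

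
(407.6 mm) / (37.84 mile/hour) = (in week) 3.984e-08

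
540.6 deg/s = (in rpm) 90.1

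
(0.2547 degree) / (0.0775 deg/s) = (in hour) 0.0009129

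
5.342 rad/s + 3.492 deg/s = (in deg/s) 309.6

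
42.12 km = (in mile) 26.17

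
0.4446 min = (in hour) 0.00741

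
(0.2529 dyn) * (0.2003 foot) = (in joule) 1.544e-07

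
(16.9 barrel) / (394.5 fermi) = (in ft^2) 7.331e+13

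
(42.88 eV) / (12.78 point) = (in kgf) 1.554e-16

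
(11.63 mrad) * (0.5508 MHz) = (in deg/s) 3.67e+05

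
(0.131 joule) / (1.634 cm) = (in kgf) 0.8175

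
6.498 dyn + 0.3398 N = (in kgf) 0.03466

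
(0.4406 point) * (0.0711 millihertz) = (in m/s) 1.105e-08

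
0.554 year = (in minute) 2.912e+05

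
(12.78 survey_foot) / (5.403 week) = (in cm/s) 0.0001192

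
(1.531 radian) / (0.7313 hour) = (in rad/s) 0.0005815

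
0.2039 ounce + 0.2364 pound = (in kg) 0.113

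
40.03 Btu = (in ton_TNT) 1.009e-05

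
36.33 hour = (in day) 1.514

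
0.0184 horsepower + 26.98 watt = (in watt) 40.7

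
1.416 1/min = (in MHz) 2.36e-08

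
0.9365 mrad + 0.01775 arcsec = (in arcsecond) 193.2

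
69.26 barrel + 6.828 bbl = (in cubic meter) 12.1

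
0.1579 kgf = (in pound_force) 0.3481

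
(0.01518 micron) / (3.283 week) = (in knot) 1.486e-14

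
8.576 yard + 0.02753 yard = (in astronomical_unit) 5.259e-11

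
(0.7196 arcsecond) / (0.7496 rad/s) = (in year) 1.476e-13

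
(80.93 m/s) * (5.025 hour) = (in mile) 909.7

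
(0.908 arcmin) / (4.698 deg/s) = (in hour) 8.948e-07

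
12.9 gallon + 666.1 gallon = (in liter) 2570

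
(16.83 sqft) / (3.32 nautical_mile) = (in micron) 254.3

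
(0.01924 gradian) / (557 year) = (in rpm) 1.643e-13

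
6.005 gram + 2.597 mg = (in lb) 0.01324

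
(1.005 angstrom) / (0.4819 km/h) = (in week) 1.241e-15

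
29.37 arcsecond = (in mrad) 0.1424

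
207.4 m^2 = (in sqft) 2232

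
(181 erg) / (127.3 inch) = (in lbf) 1.258e-06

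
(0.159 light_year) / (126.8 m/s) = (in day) 1.373e+08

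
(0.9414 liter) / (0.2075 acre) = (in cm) 0.0001121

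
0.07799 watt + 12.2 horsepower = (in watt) 9098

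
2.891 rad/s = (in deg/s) 165.6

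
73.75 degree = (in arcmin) 4425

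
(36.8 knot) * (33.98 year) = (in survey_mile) 1.261e+07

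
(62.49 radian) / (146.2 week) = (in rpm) 6.749e-06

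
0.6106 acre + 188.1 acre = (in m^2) 7.637e+05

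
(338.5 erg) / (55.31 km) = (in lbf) 1.376e-10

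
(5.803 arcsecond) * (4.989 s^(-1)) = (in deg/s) 0.008042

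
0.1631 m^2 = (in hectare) 1.631e-05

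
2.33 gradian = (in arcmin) 125.8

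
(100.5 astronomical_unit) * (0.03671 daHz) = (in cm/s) 5.519e+14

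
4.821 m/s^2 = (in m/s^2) 4.821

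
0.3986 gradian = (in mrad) 6.261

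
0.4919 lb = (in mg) 2.231e+05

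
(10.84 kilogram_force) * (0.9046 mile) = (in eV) 9.659e+23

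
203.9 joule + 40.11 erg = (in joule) 203.9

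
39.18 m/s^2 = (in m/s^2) 39.18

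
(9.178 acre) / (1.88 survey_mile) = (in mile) 0.007628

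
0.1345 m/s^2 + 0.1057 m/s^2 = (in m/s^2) 0.2402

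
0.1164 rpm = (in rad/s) 0.01219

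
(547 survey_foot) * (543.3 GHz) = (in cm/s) 9.058e+15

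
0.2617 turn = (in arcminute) 5653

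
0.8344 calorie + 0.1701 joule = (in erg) 3.661e+07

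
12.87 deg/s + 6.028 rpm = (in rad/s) 0.8559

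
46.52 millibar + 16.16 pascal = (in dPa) 4.668e+04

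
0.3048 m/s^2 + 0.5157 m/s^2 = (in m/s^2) 0.8205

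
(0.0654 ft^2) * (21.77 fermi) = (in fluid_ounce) 4.473e-12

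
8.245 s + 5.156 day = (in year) 0.01413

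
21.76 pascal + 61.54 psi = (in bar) 4.243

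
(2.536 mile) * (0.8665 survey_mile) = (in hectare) 569.1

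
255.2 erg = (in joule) 2.552e-05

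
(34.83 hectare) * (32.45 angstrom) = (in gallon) 0.2986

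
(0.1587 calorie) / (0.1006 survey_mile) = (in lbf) 0.000922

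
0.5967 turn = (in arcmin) 1.289e+04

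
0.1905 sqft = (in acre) 4.373e-06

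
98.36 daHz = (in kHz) 0.9836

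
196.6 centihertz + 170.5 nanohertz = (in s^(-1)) 1.966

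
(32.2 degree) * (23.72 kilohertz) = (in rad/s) 1.333e+04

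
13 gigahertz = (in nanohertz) 1.3e+19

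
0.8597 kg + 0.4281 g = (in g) 860.1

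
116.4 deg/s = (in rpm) 19.4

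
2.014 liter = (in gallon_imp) 0.443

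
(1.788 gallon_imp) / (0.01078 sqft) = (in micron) 8.116e+06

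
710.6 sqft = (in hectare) 0.006602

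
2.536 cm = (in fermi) 2.536e+13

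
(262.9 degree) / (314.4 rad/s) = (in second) 0.01459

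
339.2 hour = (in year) 0.03872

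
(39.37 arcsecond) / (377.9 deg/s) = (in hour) 8.039e-09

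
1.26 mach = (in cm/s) 4.29e+04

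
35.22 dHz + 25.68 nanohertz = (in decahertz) 0.3522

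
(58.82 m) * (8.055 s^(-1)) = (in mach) 1.391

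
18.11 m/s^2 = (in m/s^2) 18.11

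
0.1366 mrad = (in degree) 0.007827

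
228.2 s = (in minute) 3.803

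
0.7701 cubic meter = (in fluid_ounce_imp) 2.71e+04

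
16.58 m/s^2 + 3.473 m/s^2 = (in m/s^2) 20.05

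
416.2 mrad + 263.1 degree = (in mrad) 5008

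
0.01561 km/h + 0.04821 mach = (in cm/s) 1642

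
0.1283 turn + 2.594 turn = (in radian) 17.1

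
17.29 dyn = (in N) 0.0001729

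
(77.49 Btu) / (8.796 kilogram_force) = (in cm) 9.478e+04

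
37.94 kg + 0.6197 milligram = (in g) 3.794e+04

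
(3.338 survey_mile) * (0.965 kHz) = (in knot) 1.008e+07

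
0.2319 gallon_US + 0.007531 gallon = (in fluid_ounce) 30.65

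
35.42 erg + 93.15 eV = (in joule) 3.542e-06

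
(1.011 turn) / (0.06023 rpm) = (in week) 0.001665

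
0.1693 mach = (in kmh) 207.5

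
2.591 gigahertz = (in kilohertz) 2.591e+06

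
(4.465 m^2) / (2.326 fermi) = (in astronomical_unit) 1.283e+04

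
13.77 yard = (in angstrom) 1.259e+11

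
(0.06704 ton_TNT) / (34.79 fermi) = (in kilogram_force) 8.221e+20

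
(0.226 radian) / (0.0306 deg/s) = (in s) 423.2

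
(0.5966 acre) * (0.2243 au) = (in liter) 8.101e+16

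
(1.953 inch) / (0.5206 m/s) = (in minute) 0.001588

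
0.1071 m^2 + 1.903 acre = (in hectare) 0.7701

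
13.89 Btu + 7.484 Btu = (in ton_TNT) 5.39e-06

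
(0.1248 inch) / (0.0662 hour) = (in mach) 3.906e-08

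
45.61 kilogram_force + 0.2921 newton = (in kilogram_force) 45.64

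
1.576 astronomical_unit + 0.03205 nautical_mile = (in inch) 9.282e+12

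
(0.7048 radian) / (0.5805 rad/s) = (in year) 3.85e-08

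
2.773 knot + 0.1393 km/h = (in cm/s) 146.5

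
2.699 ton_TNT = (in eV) 7.048e+28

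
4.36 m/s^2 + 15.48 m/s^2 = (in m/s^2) 19.84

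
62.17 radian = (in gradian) 3958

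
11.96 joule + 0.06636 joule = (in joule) 12.03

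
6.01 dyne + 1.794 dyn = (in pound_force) 1.754e-05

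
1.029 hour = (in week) 0.006125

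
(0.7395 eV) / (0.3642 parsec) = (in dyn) 1.054e-30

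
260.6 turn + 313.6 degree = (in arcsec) 3.389e+08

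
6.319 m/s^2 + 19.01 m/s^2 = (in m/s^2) 25.33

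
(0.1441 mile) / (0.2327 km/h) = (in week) 0.005932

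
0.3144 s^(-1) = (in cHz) 31.44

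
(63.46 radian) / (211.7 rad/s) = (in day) 3.469e-06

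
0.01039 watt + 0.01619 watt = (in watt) 0.02658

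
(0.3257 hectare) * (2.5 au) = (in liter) 1.218e+18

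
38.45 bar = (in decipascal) 3.845e+07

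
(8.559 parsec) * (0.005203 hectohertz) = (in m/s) 1.374e+17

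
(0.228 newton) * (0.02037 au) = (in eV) 4.337e+27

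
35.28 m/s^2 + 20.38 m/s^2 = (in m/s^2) 55.66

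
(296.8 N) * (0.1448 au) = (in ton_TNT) 1537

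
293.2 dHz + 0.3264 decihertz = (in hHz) 0.2935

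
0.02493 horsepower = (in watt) 18.59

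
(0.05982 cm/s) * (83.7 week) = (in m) 3.028e+04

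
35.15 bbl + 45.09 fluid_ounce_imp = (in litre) 5590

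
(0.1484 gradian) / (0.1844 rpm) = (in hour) 3.353e-05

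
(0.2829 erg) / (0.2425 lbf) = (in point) 7.434e-05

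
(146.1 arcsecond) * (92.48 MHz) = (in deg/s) 3.753e+06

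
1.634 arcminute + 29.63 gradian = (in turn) 0.07415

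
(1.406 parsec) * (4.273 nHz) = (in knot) 3.604e+08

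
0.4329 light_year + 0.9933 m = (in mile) 2.545e+12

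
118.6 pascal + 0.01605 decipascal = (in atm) 0.001171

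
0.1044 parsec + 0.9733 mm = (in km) 3.221e+12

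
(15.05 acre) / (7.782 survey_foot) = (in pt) 7.279e+07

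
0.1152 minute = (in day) 8e-05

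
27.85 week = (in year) 0.5341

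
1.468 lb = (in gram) 665.9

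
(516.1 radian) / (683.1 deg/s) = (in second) 43.29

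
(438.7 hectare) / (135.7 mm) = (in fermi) 3.233e+22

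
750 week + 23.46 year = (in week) 1973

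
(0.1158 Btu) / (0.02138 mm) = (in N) 5.714e+06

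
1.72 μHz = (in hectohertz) 1.72e-08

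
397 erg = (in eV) 2.478e+14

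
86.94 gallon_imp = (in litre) 395.2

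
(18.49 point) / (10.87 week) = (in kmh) 3.572e-09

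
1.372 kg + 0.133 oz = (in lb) 3.033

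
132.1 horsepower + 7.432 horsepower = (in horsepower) 139.5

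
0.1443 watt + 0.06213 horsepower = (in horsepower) 0.06232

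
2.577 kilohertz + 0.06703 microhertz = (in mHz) 2.577e+06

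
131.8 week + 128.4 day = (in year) 2.879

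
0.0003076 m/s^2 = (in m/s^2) 0.0003076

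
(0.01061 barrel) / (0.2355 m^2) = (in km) 7.163e-06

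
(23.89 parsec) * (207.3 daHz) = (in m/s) 1.528e+21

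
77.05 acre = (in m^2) 3.118e+05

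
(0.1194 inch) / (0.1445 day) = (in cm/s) 2.429e-05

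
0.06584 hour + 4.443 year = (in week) 231.7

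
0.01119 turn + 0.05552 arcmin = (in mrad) 70.32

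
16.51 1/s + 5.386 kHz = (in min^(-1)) 3.242e+05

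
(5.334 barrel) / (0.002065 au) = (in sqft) 2.955e-08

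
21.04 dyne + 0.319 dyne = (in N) 0.0002136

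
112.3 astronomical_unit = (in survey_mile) 1.044e+10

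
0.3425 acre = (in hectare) 0.1386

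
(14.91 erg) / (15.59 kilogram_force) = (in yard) 1.067e-08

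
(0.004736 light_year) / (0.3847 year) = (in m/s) 3.693e+06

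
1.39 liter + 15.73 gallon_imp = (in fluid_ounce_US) 2465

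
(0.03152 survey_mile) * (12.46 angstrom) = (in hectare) 6.321e-12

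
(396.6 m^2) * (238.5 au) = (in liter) 1.415e+19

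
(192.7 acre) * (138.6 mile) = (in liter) 1.739e+14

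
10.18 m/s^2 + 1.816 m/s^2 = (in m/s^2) 12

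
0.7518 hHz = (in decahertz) 7.518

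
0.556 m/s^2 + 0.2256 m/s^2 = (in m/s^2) 0.7816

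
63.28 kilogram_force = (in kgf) 63.28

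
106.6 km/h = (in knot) 57.56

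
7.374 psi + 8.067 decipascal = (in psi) 7.374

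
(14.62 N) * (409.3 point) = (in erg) 2.111e+07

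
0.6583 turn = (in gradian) 263.3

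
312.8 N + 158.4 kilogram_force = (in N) 1866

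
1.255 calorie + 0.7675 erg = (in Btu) 0.004977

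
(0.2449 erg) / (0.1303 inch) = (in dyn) 0.74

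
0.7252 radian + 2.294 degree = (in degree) 43.84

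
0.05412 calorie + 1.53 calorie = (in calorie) 1.584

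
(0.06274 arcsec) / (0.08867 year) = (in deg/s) 6.232e-12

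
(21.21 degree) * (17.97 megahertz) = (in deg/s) 3.811e+08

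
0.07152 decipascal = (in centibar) 7.152e-06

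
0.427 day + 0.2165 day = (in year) 0.001763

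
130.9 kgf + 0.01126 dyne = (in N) 1284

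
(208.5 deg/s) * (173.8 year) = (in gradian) 1.27e+12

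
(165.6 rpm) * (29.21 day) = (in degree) 2.508e+09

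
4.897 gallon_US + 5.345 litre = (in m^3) 0.02388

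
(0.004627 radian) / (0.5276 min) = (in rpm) 0.001396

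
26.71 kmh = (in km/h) 26.71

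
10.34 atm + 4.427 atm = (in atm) 14.77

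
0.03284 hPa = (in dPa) 32.84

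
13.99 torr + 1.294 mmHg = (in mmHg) 15.28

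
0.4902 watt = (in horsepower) 0.0006574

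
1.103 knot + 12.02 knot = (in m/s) 6.751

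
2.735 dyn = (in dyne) 2.735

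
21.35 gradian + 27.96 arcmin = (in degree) 19.68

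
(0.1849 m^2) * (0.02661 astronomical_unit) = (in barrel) 4.63e+09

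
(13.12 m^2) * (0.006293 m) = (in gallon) 21.81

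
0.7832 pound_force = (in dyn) 3.484e+05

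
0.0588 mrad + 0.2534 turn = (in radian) 1.592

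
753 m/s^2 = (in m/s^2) 753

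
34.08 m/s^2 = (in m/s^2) 34.08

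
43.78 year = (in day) 1.598e+04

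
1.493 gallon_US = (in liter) 5.652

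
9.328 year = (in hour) 8.171e+04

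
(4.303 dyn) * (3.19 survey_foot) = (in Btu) 3.966e-08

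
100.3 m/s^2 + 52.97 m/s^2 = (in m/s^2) 153.3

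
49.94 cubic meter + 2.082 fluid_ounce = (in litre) 4.994e+04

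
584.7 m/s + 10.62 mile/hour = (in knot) 1146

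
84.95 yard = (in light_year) 8.211e-15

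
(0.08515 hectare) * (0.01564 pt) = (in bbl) 0.02955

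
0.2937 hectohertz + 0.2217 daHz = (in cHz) 3159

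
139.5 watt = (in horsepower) 0.1871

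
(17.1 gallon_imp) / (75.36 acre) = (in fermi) 2.549e+08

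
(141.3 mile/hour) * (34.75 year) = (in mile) 4.301e+07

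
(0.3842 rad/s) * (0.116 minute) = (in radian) 2.674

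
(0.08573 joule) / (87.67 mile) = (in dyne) 0.06076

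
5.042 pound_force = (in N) 22.43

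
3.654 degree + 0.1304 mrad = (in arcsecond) 1.318e+04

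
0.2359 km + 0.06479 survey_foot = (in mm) 2.359e+05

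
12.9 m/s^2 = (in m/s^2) 12.9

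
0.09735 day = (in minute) 140.2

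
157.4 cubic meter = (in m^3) 157.4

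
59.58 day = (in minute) 8.58e+04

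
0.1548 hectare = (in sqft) 1.666e+04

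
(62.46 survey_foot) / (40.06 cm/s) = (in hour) 0.0132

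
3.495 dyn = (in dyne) 3.495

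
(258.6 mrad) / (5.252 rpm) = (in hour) 0.0001306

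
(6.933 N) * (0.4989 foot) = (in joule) 1.054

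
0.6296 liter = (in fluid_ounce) 21.29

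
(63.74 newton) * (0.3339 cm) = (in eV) 1.328e+18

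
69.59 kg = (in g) 6.959e+04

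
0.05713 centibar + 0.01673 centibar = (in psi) 0.01071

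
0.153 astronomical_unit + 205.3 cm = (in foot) 7.509e+10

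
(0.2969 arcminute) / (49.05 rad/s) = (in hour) 4.891e-10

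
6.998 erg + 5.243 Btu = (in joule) 5532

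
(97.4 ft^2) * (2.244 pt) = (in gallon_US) 1.892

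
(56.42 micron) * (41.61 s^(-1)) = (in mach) 6.895e-06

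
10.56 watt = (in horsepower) 0.01416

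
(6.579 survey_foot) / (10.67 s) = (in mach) 0.0005519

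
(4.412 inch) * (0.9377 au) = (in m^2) 1.572e+10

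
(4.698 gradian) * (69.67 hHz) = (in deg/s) 2.946e+04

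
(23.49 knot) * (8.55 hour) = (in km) 372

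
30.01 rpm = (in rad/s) 3.143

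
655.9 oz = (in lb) 40.99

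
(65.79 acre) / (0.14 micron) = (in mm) 1.902e+15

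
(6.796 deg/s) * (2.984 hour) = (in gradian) 8.112e+04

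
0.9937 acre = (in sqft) 4.329e+04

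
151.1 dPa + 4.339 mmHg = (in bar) 0.005936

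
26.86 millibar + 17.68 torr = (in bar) 0.05043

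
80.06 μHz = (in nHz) 8.006e+04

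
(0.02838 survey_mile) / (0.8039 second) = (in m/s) 56.81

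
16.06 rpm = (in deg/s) 96.36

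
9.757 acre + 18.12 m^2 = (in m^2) 3.95e+04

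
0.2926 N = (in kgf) 0.02984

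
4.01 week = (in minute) 4.042e+04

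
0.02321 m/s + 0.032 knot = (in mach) 0.0001165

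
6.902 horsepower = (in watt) 5147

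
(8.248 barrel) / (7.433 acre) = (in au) 2.914e-16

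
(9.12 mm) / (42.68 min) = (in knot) 6.923e-06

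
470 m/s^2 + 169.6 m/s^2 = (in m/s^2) 639.6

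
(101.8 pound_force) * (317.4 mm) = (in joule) 143.7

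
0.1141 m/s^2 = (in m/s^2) 0.1141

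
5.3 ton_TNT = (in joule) 2.218e+10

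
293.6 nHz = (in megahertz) 2.936e-13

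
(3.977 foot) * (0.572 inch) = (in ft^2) 0.1896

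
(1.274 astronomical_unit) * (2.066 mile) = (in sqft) 6.821e+15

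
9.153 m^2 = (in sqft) 98.52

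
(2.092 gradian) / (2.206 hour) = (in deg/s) 0.0002371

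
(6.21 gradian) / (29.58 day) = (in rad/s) 3.817e-08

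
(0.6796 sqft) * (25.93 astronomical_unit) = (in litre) 2.449e+14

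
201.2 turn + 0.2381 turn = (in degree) 7.252e+04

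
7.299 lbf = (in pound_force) 7.299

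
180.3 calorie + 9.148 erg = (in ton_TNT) 1.803e-07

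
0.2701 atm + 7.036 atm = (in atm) 7.306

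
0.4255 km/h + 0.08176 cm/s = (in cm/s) 11.9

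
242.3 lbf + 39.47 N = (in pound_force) 251.2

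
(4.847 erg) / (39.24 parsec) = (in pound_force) 8.999e-26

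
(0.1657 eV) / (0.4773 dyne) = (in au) 3.718e-26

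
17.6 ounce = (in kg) 0.499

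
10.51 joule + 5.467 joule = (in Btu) 0.01514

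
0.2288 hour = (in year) 2.612e-05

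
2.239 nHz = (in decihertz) 2.239e-08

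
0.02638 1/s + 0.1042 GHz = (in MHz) 104.2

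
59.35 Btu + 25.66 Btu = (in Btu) 85.01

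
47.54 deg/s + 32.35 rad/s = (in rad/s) 33.18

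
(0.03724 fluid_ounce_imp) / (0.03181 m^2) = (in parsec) 1.078e-21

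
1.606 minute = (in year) 3.056e-06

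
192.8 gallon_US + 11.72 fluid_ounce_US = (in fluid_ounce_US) 2.469e+04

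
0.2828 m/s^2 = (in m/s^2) 0.2828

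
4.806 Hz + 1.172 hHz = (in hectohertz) 1.22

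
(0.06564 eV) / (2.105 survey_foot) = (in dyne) 1.639e-15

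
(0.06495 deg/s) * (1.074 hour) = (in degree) 251.1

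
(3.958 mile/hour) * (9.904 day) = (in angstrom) 1.514e+16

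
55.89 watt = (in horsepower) 0.07495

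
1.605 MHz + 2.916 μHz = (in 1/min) 9.63e+07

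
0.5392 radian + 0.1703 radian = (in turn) 0.1129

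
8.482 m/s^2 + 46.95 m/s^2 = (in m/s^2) 55.43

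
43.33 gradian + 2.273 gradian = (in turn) 0.114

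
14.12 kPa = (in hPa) 141.2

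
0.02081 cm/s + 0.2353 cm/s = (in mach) 7.522e-06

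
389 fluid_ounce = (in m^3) 0.0115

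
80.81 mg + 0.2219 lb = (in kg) 0.1007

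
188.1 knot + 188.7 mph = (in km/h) 652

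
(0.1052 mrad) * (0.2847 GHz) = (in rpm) 2.86e+05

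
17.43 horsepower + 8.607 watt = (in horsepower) 17.44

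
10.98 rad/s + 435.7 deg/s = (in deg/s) 1065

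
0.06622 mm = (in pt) 0.1877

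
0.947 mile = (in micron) 1.524e+09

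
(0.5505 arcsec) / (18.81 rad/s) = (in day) 1.642e-12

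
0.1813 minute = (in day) 0.0001259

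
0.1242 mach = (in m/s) 42.29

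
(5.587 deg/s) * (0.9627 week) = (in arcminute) 1.952e+08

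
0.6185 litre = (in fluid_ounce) 20.91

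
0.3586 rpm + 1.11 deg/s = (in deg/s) 3.262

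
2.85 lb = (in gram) 1293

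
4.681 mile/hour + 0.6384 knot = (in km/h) 8.716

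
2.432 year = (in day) 887.7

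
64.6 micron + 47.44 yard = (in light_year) 4.585e-15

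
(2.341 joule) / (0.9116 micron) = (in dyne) 2.568e+11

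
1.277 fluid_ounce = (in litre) 0.03777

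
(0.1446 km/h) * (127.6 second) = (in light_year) 5.417e-16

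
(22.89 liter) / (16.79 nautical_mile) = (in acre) 1.819e-10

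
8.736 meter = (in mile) 0.005428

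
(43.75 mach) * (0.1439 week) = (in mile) 8.056e+05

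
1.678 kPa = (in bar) 0.01678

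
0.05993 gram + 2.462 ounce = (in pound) 0.154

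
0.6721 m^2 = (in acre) 0.0001661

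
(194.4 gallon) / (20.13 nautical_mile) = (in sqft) 0.0002125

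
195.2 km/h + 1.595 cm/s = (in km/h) 195.3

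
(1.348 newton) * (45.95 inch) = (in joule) 1.573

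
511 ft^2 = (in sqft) 511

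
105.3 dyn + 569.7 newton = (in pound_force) 128.1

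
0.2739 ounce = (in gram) 7.765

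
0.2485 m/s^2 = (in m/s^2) 0.2485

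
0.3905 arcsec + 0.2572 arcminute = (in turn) 1.221e-05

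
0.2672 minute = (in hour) 0.004453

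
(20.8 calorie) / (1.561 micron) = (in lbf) 1.253e+07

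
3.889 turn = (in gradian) 1556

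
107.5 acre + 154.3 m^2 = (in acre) 107.5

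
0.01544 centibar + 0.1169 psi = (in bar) 0.008214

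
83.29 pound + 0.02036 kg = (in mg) 3.78e+07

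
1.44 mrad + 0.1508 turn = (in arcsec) 1.957e+05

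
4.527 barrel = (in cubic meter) 0.7197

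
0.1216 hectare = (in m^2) 1216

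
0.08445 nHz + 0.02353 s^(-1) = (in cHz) 2.353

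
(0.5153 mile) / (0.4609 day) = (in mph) 0.04658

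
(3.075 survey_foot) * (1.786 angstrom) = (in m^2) 1.674e-10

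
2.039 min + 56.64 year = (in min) 2.977e+07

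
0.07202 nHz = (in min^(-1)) 4.321e-09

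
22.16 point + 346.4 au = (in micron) 5.182e+19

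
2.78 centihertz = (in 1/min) 1.668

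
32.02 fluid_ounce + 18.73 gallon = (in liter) 71.85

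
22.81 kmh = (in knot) 12.32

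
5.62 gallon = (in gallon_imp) 4.68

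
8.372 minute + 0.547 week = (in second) 3.313e+05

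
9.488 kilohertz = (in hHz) 94.88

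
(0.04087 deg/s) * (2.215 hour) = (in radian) 5.688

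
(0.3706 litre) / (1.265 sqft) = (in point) 8.939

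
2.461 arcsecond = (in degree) 0.0006836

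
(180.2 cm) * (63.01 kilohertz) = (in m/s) 1.135e+05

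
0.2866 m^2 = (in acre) 7.082e-05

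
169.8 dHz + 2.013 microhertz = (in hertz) 16.98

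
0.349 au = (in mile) 3.244e+07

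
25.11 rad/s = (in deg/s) 1439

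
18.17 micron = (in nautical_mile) 9.811e-09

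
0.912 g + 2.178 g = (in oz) 0.109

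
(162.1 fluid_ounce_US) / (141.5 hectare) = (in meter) 3.388e-09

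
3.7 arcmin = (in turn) 0.0001713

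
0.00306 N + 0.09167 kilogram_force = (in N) 0.902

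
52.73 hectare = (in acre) 130.3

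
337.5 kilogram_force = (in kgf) 337.5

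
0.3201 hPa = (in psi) 0.004643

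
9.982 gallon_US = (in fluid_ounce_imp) 1330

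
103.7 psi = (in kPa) 715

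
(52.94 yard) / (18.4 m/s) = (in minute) 0.04385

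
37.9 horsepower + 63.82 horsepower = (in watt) 7.585e+04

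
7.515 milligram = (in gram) 0.007515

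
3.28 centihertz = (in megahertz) 3.28e-08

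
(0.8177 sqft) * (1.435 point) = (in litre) 0.03846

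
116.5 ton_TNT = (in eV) 3.042e+30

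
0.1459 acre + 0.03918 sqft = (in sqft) 6355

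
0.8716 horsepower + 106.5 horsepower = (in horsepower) 107.4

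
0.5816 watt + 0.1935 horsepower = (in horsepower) 0.1943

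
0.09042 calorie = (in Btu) 0.0003586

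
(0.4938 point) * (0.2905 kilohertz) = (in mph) 0.1132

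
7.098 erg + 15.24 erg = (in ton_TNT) 5.339e-16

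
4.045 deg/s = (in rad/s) 0.0706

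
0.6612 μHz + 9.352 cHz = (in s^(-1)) 0.09352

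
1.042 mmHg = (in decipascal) 1389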